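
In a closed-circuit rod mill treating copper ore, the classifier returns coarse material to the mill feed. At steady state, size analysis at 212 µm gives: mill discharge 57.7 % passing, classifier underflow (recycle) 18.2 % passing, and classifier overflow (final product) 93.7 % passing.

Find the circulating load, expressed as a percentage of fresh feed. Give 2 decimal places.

CL = 91.14 %

Mass balance on the −212 µm fraction:
Fd + Rd = Ru + Fo ⇒ R/F = (o−d)/(d−u)
r = (93.7 − 57.7)/(57.7 − 18.2) = 36.0/39.5 = 0.9114
CL = 100·r = 91.14 %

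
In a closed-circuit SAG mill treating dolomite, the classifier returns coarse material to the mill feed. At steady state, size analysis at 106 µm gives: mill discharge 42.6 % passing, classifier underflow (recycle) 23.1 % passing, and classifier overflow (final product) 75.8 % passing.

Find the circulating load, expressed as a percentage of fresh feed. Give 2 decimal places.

CL = 170.26 %

Mass balance on the −106 µm fraction:
r = (o − d)/(d − u)
r = (75.8 − 42.6)/(42.6 − 23.1) = 33.2/19.5 = 1.7026
CL = 100·r = 170.26 %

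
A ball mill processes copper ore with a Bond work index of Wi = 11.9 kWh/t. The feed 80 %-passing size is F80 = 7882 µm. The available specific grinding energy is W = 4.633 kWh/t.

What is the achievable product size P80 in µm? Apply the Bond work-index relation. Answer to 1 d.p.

W_Bond = 10·Wi·(1/√P₈₀ − 1/√F₈₀)
P80^-0.5 = F80^-0.5 + W/(10 Wi)
  = 4.6330/(10·11.9) + 1/√7882 = 0.038933 + 0.011264 = 0.050196
P80 = (1/0.050196)² = 19.9217² = 396.87 µm

P80 = 396.9 µm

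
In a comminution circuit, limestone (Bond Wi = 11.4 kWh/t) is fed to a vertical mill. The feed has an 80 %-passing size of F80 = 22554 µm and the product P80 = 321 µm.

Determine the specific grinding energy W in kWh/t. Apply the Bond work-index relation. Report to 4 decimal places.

W = 5.6038 kWh/t

W = 10 Wi (P80^-0.5 − F80^-0.5)
1/√321 = 0.055815;  1/√22554 = 0.006659
W = 10·11.4·(0.055815 − 0.006659) = 5.6038 kWh/t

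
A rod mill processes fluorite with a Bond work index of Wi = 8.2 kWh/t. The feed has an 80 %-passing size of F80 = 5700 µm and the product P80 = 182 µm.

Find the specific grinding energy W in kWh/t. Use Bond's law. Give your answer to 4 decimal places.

W = 4.9921 kWh/t

Bond:  W = 10 Wi (1/√P − 1/√F)
1/√182 = 0.074125;  1/√5700 = 0.013245
W = 10·8.2·(0.074125 − 0.013245) = 4.9921 kWh/t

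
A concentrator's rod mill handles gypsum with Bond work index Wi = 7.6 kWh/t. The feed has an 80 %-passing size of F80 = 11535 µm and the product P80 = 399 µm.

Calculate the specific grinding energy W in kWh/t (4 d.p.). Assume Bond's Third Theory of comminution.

Bond: W = 10·Wi·(1/√P80 − 1/√F80)
1/√399 = 0.050063;  1/√11535 = 0.009311
W = 10·7.6·(0.050063 − 0.009311) = 3.0971 kWh/t

W = 3.0971 kWh/t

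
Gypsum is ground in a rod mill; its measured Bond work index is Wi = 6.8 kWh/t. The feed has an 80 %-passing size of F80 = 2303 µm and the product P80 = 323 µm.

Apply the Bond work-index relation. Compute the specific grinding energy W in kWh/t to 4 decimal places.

Bond:  W = 10 Wi (1/√P − 1/√F)
1/√323 = 0.055641;  1/√2303 = 0.020838
W = 10·6.8·(0.055641 − 0.020838) = 2.3666 kWh/t

W = 2.3666 kWh/t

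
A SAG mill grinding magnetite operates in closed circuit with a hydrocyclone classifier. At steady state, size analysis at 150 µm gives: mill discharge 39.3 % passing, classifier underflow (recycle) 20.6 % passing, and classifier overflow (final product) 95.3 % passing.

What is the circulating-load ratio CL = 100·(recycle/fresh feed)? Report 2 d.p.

CL = 299.47 %

Classifier node, passing 150 µm:
Fd + Rd = Ru + Fo ⇒ R/F = (o−d)/(d−u)
r = (95.3 − 39.3)/(39.3 − 20.6) = 56.0/18.7 = 2.9947
CL = 100·r = 299.47 %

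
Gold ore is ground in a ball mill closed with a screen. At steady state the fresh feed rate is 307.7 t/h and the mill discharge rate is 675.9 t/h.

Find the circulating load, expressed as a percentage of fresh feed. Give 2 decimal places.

CL = 119.66 %

Discharge = new feed + return, hence
R = M − F = 675.9 − 307.7 = 368.2 t/h
CL = 100·R/F = 100·368.2/307.7 = 119.66 %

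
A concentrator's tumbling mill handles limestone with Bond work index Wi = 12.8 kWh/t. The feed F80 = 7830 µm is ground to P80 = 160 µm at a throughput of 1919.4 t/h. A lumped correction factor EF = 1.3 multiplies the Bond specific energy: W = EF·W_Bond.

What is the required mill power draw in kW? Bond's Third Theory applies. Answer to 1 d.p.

P = 21640.4 kW

Bond: W = 10·Wi·(1/√P80 − 1/√F80)
W = 10·12.8·(1/√160 − 1/√7830) = 10·12.8·(0.067756) = 8.6728 kWh/t
W_actual = 1.3 × 8.6728 = 11.2746 kWh/t
P_mill = W·ṁ = 11.2746·1919.4 = 21640.4 kW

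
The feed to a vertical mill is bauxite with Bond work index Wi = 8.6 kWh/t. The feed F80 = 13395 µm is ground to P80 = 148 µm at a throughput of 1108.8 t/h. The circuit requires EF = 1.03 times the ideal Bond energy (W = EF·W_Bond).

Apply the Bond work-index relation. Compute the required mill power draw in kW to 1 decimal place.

W = 10 Wi / √P80 − 10 Wi / √F80
W = 10·8.6·(1/√148 − 1/√13395) = 10·8.6·(0.073559) = 6.3261 kWh/t
Corrected W = EF·W_Bond = 1.03·6.3261 = 6.5159 kWh/t
P_mill = W·ṁ = 6.5159·1108.8 = 7224.8 kW

P = 7224.8 kW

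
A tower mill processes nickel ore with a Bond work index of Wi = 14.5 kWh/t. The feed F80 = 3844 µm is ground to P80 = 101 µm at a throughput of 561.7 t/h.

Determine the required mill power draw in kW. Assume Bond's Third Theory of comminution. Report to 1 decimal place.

P = 6790.6 kW

W = 10 Wi / √P80 − 10 Wi / √F80
W = 10·14.5·(1/√101 − 1/√3844) = 10·14.5·(0.083375) = 12.0893 kWh/t
Power = W × throughput = 12.0893 kWh/t × 561.7 t/h = 6790.6 kW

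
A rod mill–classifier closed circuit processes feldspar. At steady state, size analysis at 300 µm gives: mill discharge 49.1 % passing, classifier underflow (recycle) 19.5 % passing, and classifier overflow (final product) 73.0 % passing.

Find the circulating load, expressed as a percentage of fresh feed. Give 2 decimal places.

Balance %-passing 300 µm (r = R/F):
Fd + Rd = Ru + Fo ⇒ R/F = (o−d)/(d−u)
r = (73.0 − 49.1)/(49.1 − 19.5) = 23.9/29.6 = 0.8074
CL = 100·r = 80.74 %

CL = 80.74 %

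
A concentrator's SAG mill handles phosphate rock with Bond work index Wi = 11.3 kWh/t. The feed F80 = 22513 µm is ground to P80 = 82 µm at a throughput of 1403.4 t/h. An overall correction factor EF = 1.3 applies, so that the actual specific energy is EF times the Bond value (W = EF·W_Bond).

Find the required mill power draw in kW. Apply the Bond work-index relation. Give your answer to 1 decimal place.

P = 21392.5 kW

W = 10·Wi·(P80^(-½) − F80^(-½))
W = 10·11.3·(1/√82 − 1/√22513) = 10·11.3·(0.103767) = 11.7256 kWh/t
W_actual = 1.3 × 11.7256 = 15.2433 kWh/t
P_mill = W·ṁ = 15.2433·1403.4 = 21392.5 kW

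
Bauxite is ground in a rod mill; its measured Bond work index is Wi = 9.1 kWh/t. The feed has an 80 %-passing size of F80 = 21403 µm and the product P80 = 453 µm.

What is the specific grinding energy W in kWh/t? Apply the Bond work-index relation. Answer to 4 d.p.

W = 10 Wi / √P80 − 10 Wi / √F80
1/√453 = 0.046984;  1/√21403 = 0.006835
W = 10·9.1·(0.046984 − 0.006835) = 3.6535 kWh/t

W = 3.6535 kWh/t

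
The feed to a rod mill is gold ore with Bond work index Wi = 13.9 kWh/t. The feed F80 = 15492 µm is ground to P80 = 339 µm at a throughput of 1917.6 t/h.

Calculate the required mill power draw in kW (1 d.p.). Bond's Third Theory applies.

P = 12335.3 kW

Bond: W = 10·Wi·(1/√P80 − 1/√F80)
W = 10·13.9·(1/√339 − 1/√15492) = 10·13.9·(0.046278) = 6.4327 kWh/t
Power = W × throughput = 6.4327 kWh/t × 1917.6 t/h = 12335.3 kW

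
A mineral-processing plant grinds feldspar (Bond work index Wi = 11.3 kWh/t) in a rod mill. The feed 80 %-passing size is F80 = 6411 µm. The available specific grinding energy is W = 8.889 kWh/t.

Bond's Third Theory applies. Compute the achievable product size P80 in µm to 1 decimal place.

P80 = 120.4 µm

W = 10·Wi·[P80^(−½) − F80^(−½)]
⇒ 1/√P80 = W/(10 Wi) + 1/√F80
  = 8.8890/(10·11.3) + 1/√6411 = 0.078664 + 0.012489 = 0.091153
P80 = (1/0.091153)² = 10.9706² = 120.35 µm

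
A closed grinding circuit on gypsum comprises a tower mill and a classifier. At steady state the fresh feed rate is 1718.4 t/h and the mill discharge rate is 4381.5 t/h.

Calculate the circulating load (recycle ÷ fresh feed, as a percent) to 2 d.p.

Discharge = new feed + return, hence
R = M − F = 4381.5 − 1718.4 = 2663.1 t/h
CL = 100·R/F = 100·2663.1/1718.4 = 154.98 %

CL = 154.98 %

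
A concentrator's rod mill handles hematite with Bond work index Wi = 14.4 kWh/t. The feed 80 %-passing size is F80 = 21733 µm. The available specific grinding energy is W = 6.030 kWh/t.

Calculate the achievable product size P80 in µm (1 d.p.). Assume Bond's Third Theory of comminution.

P80 = 422.4 µm

W = 10·Wi·(P80^(-½) − F80^(-½))
P80^-0.5 = F80^-0.5 + W/(10 Wi)
  = 6.0300/(10·14.4) + 1/√21733 = 0.041875 + 0.006783 = 0.048658
P80 = (1/0.048658)² = 20.5515² = 422.36 µm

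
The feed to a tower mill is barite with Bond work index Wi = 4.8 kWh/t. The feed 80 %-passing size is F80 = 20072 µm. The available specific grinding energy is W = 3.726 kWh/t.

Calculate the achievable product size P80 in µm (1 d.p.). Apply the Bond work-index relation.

W = 10 Wi / √P80 − 10 Wi / √F80
P80^(−½) = W/(10 Wi) + F80^(−½)
  = 3.7260/(10·4.8) + 1/√20072 = 0.077625 + 0.007058 = 0.084683
P80 = (1/0.084683)² = 11.8087² = 139.45 µm

P80 = 139.4 µm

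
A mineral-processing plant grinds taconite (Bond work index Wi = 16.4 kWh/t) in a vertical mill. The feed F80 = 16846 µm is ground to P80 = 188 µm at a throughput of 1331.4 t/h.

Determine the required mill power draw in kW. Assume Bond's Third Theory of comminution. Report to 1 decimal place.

W_Bond = 10·Wi·(1/√P₈₀ − 1/√F₈₀)
W = 10·16.4·(1/√188 − 1/√16846) = 10·16.4·(0.065228) = 10.6974 kWh/t
P_mill = W·ṁ = 10.6974·1331.4 = 14242.5 kW

P = 14242.5 kW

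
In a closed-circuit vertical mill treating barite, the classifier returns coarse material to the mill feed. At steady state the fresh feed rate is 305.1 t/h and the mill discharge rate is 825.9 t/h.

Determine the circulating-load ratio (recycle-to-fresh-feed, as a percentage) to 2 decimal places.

CL = 170.70 %

Discharge = new feed + return, hence
R = M − F = 825.9 − 305.1 = 520.8 t/h
CL = 100·R/F = 100·520.8/305.1 = 170.70 %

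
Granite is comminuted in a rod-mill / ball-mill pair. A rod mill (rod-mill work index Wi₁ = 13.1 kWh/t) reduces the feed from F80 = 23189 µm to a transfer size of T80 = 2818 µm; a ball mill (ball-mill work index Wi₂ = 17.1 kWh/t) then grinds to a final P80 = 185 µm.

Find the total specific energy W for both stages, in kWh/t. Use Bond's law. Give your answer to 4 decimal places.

W = 10.9584 kWh/t

W = 10 Wi / √P80 − 10 Wi / √F80
Stage 1 (23189→2818 µm, Wi₁=13.1): W₁ = 10·13.1·(0.018838 − 0.006567) = 1.6075 kWh/t
Stage 2 (2818→185 µm, Wi₂=17.1): W₂ = 10·17.1·(0.073521 − 0.018838) = 9.3509 kWh/t
W = W₁ + W₂ = 1.6075 + 9.3509 = 10.9584 kWh/t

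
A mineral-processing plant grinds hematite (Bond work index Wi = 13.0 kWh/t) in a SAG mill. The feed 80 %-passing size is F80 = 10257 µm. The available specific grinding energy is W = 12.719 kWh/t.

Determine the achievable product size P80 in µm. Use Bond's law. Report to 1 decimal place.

P80 = 86.2 µm

W = 10 Wi (P80^-0.5 − F80^-0.5)
⇒ 1/√P80 = W/(10 Wi) + 1/√F80
  = 12.7190/(10·13.0) + 1/√10257 = 0.097838 + 0.009874 = 0.107712
P80 = (1/0.107712)² = 9.2840² = 86.19 µm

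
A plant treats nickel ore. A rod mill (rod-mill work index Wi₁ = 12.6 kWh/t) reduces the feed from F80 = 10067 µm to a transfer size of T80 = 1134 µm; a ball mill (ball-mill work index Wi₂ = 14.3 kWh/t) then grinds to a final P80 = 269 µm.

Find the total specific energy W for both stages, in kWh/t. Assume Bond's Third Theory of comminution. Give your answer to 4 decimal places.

W = 6.9582 kWh/t

W = 10 Wi / √P80 − 10 Wi / √F80
Stage 1 (10067→1134 µm, Wi₁=12.6): W₁ = 10·12.6·(0.029696 − 0.009967) = 2.4859 kWh/t
Stage 2 (1134→269 µm, Wi₂=14.3): W₂ = 10·14.3·(0.060971 − 0.029696) = 4.4724 kWh/t
W = W₁ + W₂ = 2.4859 + 4.4724 = 6.9582 kWh/t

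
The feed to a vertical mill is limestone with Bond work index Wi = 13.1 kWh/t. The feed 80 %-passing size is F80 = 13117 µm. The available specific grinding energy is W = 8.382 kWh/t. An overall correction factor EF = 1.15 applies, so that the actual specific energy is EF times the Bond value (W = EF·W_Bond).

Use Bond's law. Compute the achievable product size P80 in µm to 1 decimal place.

W = 10 Wi / √P80 − 10 Wi / √F80
W_Bond = W / EF = 8.382 / 1.15 = 7.2887 kWh/t
⇒ 1/√P80 = W_Bond/(10 Wi) + 1/√F80
  = 7.2887/(10·13.1) + 1/√13117 = 0.055639 + 0.008731 = 0.064370
P80 = (1/0.064370)² = 15.5351² = 241.34 µm

P80 = 241.3 µm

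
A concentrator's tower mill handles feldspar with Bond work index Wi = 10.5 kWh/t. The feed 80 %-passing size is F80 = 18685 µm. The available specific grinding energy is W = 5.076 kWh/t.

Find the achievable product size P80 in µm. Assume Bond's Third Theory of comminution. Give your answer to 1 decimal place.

P80 = 322.8 µm

W = 10·Wi·(P80^(-½) − F80^(-½))
1/√P80 = 1/√F80 + W/(10·Wi)
  = 5.0760/(10·10.5) + 1/√18685 = 0.048343 + 0.007316 = 0.055659
P80 = (1/0.055659)² = 17.9667² = 322.80 µm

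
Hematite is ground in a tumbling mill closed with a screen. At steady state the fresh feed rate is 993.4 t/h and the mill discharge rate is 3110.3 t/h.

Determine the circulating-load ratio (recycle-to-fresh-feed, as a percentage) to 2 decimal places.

CL = 213.10 %

M = F + R at steady state, so:
R = M − F = 3110.3 − 993.4 = 2116.9 t/h
CL = 100·R/F = 100·2116.9/993.4 = 213.10 %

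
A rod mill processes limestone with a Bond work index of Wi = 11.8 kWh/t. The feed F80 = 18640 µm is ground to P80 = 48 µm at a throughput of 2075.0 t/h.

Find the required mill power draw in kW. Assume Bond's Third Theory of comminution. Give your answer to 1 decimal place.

W_Bond = 10·Wi·(1/√P₈₀ − 1/√F₈₀)
W = 10·11.8·(1/√48 − 1/√18640) = 10·11.8·(0.137013) = 16.1675 kWh/t
P_mill = W·ṁ = 16.1675·2075.0 = 33547.7 kW

P = 33547.7 kW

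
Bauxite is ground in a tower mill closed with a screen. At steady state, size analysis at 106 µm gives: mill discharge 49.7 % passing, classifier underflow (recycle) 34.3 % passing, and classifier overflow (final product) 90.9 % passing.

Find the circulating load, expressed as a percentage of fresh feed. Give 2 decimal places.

Let r = R/F. Size balance at 106 µm:
(1+r)d = ru + o → r = (o−d)/(d−u)
r = (90.9 − 49.7)/(49.7 − 34.3) = 41.2/15.4 = 2.6753
CL = 100·r = 267.53 %

CL = 267.53 %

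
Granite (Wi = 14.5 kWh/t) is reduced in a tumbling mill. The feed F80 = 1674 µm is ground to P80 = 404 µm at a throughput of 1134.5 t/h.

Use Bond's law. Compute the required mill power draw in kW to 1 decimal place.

W = 10 Wi / √P80 − 10 Wi / √F80
W = 10·14.5·(1/√404 − 1/√1674) = 10·14.5·(0.025311) = 3.6700 kWh/t
P_mill = W·ṁ = 3.6700·1134.5 = 4163.7 kW

P = 4163.7 kW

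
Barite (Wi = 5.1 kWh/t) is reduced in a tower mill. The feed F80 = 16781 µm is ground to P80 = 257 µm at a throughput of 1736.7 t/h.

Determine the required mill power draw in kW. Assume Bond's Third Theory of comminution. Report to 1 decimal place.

W = 10 Wi (1/√P80 − 1/√F80)  [Bond]
W = 10·5.1·(1/√257 − 1/√16781) = 10·5.1·(0.054659) = 2.7876 kWh/t
Power = W × throughput = 2.7876 kWh/t × 1736.7 t/h = 4841.2 kW

P = 4841.2 kW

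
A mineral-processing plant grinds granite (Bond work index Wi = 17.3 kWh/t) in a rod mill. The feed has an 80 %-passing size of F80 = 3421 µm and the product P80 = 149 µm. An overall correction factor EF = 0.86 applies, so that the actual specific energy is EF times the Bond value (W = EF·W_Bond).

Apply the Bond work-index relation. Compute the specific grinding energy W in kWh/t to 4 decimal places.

W = 9.6448 kWh/t

W = 10·Wi·(P80^(-½) − F80^(-½))
1/√149 = 0.081923;  1/√3421 = 0.017097
W = 10·17.3·(0.081923 − 0.017097) = 11.2149 kWh/t
W_actual = 0.86 × 11.2149 = 9.6448 kWh/t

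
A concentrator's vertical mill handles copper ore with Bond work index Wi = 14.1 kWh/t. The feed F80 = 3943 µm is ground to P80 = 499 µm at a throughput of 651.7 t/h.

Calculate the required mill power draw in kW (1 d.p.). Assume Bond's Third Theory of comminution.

W = 10 Wi (1/√P80 − 1/√F80)  [Bond]
W = 10·14.1·(1/√499 − 1/√3943) = 10·14.1·(0.028841) = 4.0666 kWh/t
P = W·T = 4.0666·651.7 = 2650.2 kW

P = 2650.2 kW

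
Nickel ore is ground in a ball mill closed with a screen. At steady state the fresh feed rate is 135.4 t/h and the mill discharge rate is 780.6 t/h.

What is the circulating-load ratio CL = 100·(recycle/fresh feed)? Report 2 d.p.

CL = 476.51 %

Mill node: discharge = fresh + recycle.
R = M − F = 780.6 − 135.4 = 645.2 t/h
CL = 100·R/F = 100·645.2/135.4 = 476.51 %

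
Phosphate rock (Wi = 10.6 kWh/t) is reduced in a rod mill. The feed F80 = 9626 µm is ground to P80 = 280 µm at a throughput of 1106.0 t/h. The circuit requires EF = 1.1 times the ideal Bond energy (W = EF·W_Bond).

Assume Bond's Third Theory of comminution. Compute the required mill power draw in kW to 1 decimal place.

W = 10·Wi·[P80^(−½) − F80^(−½)]
W = 10·10.6·(1/√280 − 1/√9626) = 10·10.6·(0.049569) = 5.2543 kWh/t
Apply correction: 5.2543 × 1.1 = 5.7797 kWh/t
Mill draw = 5.7797 × 1106.0 = 6392.4 kW

P = 6392.4 kW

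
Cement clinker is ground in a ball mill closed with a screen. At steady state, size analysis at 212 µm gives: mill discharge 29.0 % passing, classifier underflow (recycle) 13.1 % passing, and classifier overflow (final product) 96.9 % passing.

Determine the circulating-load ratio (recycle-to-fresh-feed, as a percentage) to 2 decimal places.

Mass balance on the −212 µm fraction:
r = (o − d)/(d − u)
r = (96.9 − 29.0)/(29.0 − 13.1) = 67.9/15.9 = 4.2704
CL = 100·r = 427.04 %

CL = 427.04 %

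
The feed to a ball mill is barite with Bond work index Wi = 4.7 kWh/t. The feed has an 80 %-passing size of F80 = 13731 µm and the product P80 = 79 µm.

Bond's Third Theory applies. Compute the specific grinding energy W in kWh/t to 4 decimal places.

W = 10 Wi (1/√P80 − 1/√F80)  [Bond]
1/√79 = 0.112509;  1/√13731 = 0.008534
W = 10·4.7·(0.112509 − 0.008534) = 4.8868 kWh/t

W = 4.8868 kWh/t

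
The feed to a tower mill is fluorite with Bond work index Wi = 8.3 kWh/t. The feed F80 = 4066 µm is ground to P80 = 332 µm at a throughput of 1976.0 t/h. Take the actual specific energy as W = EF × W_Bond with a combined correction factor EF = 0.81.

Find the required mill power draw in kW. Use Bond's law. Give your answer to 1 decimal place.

Bond: W = 10·Wi·(1/√P80 − 1/√F80)
W = 10·8.3·(1/√332 − 1/√4066) = 10·8.3·(0.039200) = 3.2536 kWh/t
With EF = 0.81: W = 3.2536·0.81 = 2.6354 kWh/t
Power = W × throughput = 2.6354 kWh/t × 1976.0 t/h = 5207.5 kW

P = 5207.5 kW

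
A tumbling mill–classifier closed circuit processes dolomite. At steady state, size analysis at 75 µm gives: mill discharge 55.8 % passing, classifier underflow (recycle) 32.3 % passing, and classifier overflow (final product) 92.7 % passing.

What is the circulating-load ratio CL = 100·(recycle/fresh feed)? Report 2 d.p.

Let r = R/F. Size balance at 75 µm:
Fd + Rd = Ru + Fo ⇒ R/F = (o−d)/(d−u)
r = (92.7 − 55.8)/(55.8 − 32.3) = 36.9/23.5 = 1.5702
CL = 100·r = 157.02 %

CL = 157.02 %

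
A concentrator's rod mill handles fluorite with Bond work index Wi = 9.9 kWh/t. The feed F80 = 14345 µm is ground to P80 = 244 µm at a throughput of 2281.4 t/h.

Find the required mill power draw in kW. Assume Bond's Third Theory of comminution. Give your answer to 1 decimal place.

P = 12573.4 kW

Bond:  W = 10 Wi (1/√P − 1/√F)
W = 10·9.9·(1/√244 − 1/√14345) = 10·9.9·(0.055669) = 5.5112 kWh/t
P = W·T = 5.5112·2281.4 = 12573.4 kW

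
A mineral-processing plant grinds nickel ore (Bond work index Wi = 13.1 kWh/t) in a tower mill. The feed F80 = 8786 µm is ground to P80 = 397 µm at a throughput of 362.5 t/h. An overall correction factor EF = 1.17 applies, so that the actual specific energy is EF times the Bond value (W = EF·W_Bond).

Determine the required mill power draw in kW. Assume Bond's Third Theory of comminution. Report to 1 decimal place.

P = 2195.7 kW

W = 10 Wi (1/√P80 − 1/√F80)  [Bond]
W = 10·13.1·(1/√397 − 1/√8786) = 10·13.1·(0.039520) = 5.1771 kWh/t
Corrected W = EF·W_Bond = 1.17·5.1771 = 6.0572 kWh/t
P = W·T = 6.0572·362.5 = 2195.7 kW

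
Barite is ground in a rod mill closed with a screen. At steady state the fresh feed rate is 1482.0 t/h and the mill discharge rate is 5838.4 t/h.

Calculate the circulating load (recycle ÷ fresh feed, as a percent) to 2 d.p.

Mill node: discharge = fresh + recycle.
R = M − F = 5838.4 − 1482.0 = 4356.4 t/h
CL = 100·R/F = 100·4356.4/1482.0 = 293.95 %

CL = 293.95 %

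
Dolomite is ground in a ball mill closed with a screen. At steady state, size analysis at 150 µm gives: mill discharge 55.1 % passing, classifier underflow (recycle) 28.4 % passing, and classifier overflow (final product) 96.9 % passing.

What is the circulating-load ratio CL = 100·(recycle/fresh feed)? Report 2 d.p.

Balance %-passing 150 µm (r = R/F):
r = (o − d)/(d − u)
r = (96.9 − 55.1)/(55.1 − 28.4) = 41.8/26.7 = 1.5655
CL = 100·r = 156.55 %

CL = 156.55 %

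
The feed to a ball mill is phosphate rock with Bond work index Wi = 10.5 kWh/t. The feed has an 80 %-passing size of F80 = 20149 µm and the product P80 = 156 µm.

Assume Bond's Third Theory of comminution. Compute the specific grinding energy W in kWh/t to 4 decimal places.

W = 10·Wi·(P80^(-½) − F80^(-½))
1/√156 = 0.080064;  1/√20149 = 0.007045
W = 10·10.5·(0.080064 − 0.007045) = 7.6670 kWh/t

W = 7.6670 kWh/t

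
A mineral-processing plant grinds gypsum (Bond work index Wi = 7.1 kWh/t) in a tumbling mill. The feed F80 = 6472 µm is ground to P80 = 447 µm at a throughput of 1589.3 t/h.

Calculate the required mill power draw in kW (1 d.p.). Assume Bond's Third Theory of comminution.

P = 3934.5 kW

W = 10·Wi·(P80^(-½) − F80^(-½))
W = 10·7.1·(1/√447 − 1/√6472) = 10·7.1·(0.034868) = 2.4756 kWh/t
Power = W × throughput = 2.4756 kWh/t × 1589.3 t/h = 3934.5 kW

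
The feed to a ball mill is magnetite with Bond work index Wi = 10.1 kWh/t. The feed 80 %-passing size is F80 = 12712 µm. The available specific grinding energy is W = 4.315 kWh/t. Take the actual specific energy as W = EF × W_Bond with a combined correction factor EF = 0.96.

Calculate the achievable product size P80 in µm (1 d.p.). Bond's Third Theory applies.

W = 10 Wi (1/√P80 − 1/√F80)  [Bond]
W_Bond = W / EF = 4.315 / 0.96 = 4.4948 kWh/t
⇒ 1/√P80 = W_Bond/(10 Wi) + 1/√F80
  = 4.4948/(10·10.1) + 1/√12712 = 0.044503 + 0.008869 = 0.053372
P80 = (1/0.053372)² = 18.7363² = 351.05 µm

P80 = 351.0 µm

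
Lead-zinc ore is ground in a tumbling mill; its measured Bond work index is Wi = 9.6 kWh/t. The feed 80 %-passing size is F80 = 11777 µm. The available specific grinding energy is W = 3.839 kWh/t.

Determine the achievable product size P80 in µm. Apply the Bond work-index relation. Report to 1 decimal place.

P80 = 413.0 µm

W = 10 Wi / √P80 − 10 Wi / √F80
P80^(−½) = W/(10 Wi) + F80^(−½)
  = 3.8390/(10·9.6) + 1/√11777 = 0.039990 + 0.009215 = 0.049204
P80 = (1/0.049204)² = 20.3234² = 413.04 µm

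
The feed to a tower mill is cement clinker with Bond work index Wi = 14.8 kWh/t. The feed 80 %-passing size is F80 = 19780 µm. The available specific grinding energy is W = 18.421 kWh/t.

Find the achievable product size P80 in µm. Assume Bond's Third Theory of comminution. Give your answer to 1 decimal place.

W = 10 Wi (P80^-0.5 − F80^-0.5)
P80^(−½) = W/(10 Wi) + F80^(−½)
  = 18.4210/(10·14.8) + 1/√19780 = 0.124466 + 0.007110 = 0.131576
P80 = (1/0.131576)² = 7.6001² = 57.76 µm

P80 = 57.8 µm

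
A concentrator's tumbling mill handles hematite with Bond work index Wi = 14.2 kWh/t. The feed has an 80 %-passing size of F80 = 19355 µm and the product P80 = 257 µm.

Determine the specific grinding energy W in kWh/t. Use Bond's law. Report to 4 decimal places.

W = 7.8370 kWh/t

W_Bond = 10·Wi·(1/√P₈₀ − 1/√F₈₀)
1/√257 = 0.062378;  1/√19355 = 0.007188
W = 10·14.2·(0.062378 − 0.007188) = 7.8370 kWh/t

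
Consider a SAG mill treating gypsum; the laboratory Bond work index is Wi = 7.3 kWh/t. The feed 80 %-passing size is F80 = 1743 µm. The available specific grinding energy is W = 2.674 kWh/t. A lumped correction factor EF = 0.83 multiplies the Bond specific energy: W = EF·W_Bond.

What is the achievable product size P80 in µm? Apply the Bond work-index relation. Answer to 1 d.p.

P80 = 215.7 µm

W_Bond = 10·Wi·(1/√P₈₀ − 1/√F₈₀)
W_Bond = W / EF = 2.674 / 0.83 = 3.2217 kWh/t
⇒ 1/√P80 = W_Bond/(10 Wi) + 1/√F80
  = 3.2217/(10·7.3) + 1/√1743 = 0.044133 + 0.023953 = 0.068085
P80 = (1/0.068085)² = 14.6875² = 215.72 µm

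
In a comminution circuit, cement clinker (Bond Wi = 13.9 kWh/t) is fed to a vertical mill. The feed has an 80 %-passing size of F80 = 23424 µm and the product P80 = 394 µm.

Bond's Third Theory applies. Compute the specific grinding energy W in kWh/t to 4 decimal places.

Bond: W = 10·Wi·(1/√P80 − 1/√F80)
1/√394 = 0.050379;  1/√23424 = 0.006534
W = 10·13.9·(0.050379 − 0.006534) = 6.0945 kWh/t

W = 6.0945 kWh/t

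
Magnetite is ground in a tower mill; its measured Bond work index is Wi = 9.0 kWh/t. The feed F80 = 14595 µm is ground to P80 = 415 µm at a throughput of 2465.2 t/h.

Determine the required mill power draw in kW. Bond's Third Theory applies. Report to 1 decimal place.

W = 10 Wi (1/√P80 − 1/√F80)  [Bond]
W = 10·9.0·(1/√415 − 1/√14595) = 10·9.0·(0.040811) = 3.6730 kWh/t
P = W·T = 3.6730·2465.2 = 9054.6 kW

P = 9054.6 kW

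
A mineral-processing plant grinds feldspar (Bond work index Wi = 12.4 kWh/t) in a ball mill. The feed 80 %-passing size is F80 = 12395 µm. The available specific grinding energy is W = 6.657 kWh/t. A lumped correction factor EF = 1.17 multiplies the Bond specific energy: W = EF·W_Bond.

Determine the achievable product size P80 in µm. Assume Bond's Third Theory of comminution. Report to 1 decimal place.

W = 10 Wi (1/√P80 − 1/√F80)  [Bond]
W_Bond = W / EF = 6.657 / 1.17 = 5.6897 kWh/t
⇒ 1/√P80 = W_Bond/(10 Wi) + 1/√F80
  = 5.6897/(10·12.4) + 1/√12395 = 0.045885 + 0.008982 = 0.054867
P80 = (1/0.054867)² = 18.2259² = 332.18 µm

P80 = 332.2 µm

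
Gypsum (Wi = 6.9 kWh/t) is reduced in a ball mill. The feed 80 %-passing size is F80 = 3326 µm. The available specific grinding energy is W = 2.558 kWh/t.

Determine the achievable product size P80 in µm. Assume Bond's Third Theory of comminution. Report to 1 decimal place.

W = 10 Wi / √P80 − 10 Wi / √F80
P80^(−½) = W/(10 Wi) + F80^(−½)
  = 2.5580/(10·6.9) + 1/√3326 = 0.037072 + 0.017340 = 0.054412
P80 = (1/0.054412)² = 18.3783² = 337.76 µm

P80 = 337.8 µm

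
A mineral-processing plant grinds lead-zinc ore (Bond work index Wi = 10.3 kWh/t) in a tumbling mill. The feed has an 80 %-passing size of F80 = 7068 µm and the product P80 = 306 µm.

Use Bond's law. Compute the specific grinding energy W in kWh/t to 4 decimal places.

W = 4.6630 kWh/t

W = 10 Wi / √P80 − 10 Wi / √F80
1/√306 = 0.057166;  1/√7068 = 0.011895
W = 10·10.3·(0.057166 − 0.011895) = 4.6630 kWh/t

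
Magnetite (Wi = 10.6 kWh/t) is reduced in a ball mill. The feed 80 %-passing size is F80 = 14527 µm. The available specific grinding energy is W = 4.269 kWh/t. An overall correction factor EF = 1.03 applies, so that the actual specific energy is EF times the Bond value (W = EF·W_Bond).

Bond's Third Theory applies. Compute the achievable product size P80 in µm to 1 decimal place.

P80 = 445.1 µm

W = 10 Wi (1/√P80 − 1/√F80)  [Bond]
W_Bond = W / EF = 4.269 / 1.03 = 4.1447 kWh/t
⇒ 1/√P80 = W_Bond/(10·Wi) + 1/√F80
  = 4.1447/(10·10.6) + 1/√14527 = 0.039101 + 0.008297 = 0.047397
P80 = (1/0.047397)² = 21.0982² = 445.13 µm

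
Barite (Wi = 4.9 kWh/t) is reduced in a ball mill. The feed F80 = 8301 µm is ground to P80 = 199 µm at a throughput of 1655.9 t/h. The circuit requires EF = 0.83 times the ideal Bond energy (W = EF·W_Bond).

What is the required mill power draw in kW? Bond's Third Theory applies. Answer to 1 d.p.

P = 4034.8 kW

Bond:  W = 10 Wi (1/√P − 1/√F)
W = 10·4.9·(1/√199 − 1/√8301) = 10·4.9·(0.059912) = 2.9357 kWh/t
Corrected W = EF·W_Bond = 0.83·2.9357 = 2.4366 kWh/t
P_mill = W·ṁ = 2.4366·1655.9 = 4034.8 kW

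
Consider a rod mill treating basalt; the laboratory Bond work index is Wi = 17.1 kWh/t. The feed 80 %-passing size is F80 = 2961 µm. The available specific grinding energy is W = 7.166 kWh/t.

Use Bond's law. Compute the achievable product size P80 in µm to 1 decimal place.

W_Bond = 10·Wi·(1/√P₈₀ − 1/√F₈₀)
P80^-0.5 = F80^-0.5 + W/(10 Wi)
  = 7.1660/(10·17.1) + 1/√2961 = 0.041906 + 0.018377 = 0.060284
P80 = (1/0.060284)² = 16.5882² = 275.17 µm

P80 = 275.2 µm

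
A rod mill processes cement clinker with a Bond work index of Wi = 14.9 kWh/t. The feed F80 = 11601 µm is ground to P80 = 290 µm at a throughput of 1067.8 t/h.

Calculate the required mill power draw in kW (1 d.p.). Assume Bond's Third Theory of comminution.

W_Bond = 10·Wi·(1/√P₈₀ − 1/√F₈₀)
W = 10·14.9·(1/√290 − 1/√11601) = 10·14.9·(0.049438) = 7.3662 kWh/t
P = W·T = 7.3662·1067.8 = 7865.6 kW

P = 7865.6 kW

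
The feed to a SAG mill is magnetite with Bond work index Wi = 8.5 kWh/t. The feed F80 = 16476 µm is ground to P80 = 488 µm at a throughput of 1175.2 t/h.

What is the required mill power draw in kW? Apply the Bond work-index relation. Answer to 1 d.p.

P = 3743.7 kW

W = 10 Wi / √P80 − 10 Wi / √F80
W = 10·8.5·(1/√488 − 1/√16476) = 10·8.5·(0.037477) = 3.1856 kWh/t
Power = W × throughput = 3.1856 kWh/t × 1175.2 t/h = 3743.7 kW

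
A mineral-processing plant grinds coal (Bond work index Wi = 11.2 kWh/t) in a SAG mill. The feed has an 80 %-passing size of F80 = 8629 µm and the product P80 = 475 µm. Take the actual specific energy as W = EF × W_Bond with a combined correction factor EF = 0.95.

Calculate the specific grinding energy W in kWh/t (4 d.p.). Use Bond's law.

W = 10 Wi (1/√P80 − 1/√F80)  [Bond]
1/√475 = 0.045883;  1/√8629 = 0.010765
W = 10·11.2·(0.045883 − 0.010765) = 3.9332 kWh/t
Corrected W = EF·W_Bond = 0.95·3.9332 = 3.7366 kWh/t

W = 3.7366 kWh/t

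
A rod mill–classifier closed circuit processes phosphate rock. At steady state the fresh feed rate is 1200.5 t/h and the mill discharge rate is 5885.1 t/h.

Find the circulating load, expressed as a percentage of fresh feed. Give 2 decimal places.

Steady state: M = F + R.
R = M − F = 5885.1 − 1200.5 = 4684.6 t/h
CL = 100·R/F = 100·4684.6/1200.5 = 390.22 %

CL = 390.22 %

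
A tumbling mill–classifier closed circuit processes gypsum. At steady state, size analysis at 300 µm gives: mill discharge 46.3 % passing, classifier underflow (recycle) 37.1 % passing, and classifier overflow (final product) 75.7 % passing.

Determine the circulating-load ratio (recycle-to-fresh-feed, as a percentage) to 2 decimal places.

Classifier node, passing 300 µm:
(1+r)d = ru + o → r = (o−d)/(d−u)
r = (75.7 − 46.3)/(46.3 − 37.1) = 29.4/9.2 = 3.1957
CL = 100·r = 319.57 %

CL = 319.57 %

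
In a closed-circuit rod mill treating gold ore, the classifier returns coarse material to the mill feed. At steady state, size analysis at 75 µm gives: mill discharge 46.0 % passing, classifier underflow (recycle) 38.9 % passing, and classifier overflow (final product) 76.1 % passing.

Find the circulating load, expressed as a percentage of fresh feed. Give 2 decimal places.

Two-product formula at 75 µm:
(1+r)d = ru + o → r = (o−d)/(d−u)
r = (76.1 − 46.0)/(46.0 − 38.9) = 30.1/7.1 = 4.2394
CL = 100·r = 423.94 %

CL = 423.94 %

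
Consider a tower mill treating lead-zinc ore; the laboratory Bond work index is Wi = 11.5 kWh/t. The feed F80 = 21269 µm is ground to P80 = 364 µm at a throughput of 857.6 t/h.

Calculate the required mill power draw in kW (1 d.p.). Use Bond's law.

Bond: W = 10·Wi·(1/√P80 − 1/√F80)
W = 10·11.5·(1/√364 − 1/√21269) = 10·11.5·(0.045557) = 5.2391 kWh/t
Mill draw = 5.2391 × 857.6 = 4493.0 kW

P = 4493.0 kW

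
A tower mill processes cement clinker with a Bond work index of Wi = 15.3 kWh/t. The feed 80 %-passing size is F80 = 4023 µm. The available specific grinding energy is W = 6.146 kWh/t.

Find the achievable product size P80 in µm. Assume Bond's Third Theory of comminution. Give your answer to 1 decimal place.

P80 = 319.6 µm

W = 10 Wi (1/√P80 − 1/√F80)  [Bond]
P80^(−½) = W/(10 Wi) + F80^(−½)
  = 6.1460/(10·15.3) + 1/√4023 = 0.040170 + 0.015766 = 0.055936
P80 = (1/0.055936)² = 17.8776² = 319.61 µm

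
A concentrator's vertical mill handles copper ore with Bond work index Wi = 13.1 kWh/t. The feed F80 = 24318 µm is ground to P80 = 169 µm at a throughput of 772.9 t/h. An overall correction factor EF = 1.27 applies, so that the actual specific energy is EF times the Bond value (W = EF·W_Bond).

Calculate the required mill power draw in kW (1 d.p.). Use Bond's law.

P = 9066.8 kW

Bond:  W = 10 Wi (1/√P − 1/√F)
W = 10·13.1·(1/√169 − 1/√24318) = 10·13.1·(0.070510) = 9.2369 kWh/t
With EF = 1.27: W = 9.2369·1.27 = 11.7308 kWh/t
P = W·T = 11.7308·772.9 = 9066.8 kW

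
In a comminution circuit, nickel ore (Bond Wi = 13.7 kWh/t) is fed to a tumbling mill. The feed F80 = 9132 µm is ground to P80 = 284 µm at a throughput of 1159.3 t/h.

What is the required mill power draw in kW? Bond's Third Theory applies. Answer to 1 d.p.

W = 10 Wi (P80^-0.5 − F80^-0.5)
W = 10·13.7·(1/√284 − 1/√9132) = 10·13.7·(0.048875) = 6.6958 kWh/t
P_mill = W·ṁ = 6.6958·1159.3 = 7762.5 kW

P = 7762.5 kW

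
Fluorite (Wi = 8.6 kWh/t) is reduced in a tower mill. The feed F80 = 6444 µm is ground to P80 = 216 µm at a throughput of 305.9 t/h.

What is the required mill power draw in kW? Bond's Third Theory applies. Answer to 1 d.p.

P = 1462.3 kW

Bond: W = 10·Wi·(1/√P80 − 1/√F80)
W = 10·8.6·(1/√216 − 1/√6444) = 10·8.6·(0.055584) = 4.7802 kWh/t
Power = W × throughput = 4.7802 kWh/t × 305.9 t/h = 1462.3 kW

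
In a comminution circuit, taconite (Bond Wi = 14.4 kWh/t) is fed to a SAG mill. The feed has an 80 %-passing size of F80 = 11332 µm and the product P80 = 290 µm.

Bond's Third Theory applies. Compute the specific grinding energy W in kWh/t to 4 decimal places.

W = 7.1032 kWh/t

W = 10·Wi·[P80^(−½) − F80^(−½)]
1/√290 = 0.058722;  1/√11332 = 0.009394
W = 10·14.4·(0.058722 − 0.009394) = 7.1032 kWh/t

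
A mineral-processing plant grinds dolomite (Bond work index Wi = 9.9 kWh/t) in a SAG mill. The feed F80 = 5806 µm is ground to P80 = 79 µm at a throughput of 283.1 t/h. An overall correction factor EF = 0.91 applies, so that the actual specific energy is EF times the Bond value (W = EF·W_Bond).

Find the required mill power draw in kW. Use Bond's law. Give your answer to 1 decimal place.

W = 10·Wi·[P80^(−½) − F80^(−½)]
W = 10·9.9·(1/√79 − 1/√5806) = 10·9.9·(0.099385) = 9.8391 kWh/t
Apply correction: 9.8391 × 0.91 = 8.9536 kWh/t
P_mill = W·ṁ = 8.9536·283.1 = 2534.8 kW

P = 2534.8 kW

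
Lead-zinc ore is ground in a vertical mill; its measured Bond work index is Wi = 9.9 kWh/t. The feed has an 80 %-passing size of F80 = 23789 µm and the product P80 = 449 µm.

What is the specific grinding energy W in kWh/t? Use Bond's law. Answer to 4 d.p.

W = 4.0302 kWh/t

Bond: W = 10·Wi·(1/√P80 − 1/√F80)
1/√449 = 0.047193;  1/√23789 = 0.006484
W = 10·9.9·(0.047193 − 0.006484) = 4.0302 kWh/t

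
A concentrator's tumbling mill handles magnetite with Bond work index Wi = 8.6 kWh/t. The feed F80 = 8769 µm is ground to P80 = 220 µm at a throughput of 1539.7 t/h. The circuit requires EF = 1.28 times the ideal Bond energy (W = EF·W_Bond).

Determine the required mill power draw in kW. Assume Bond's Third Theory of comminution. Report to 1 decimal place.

P = 9617.1 kW

W = 10 Wi / √P80 − 10 Wi / √F80
W = 10·8.6·(1/√220 − 1/√8769) = 10·8.6·(0.056741) = 4.8797 kWh/t
Apply correction: 4.8797 × 1.28 = 6.2461 kWh/t
Mill draw = 6.2461 × 1539.7 = 9617.1 kW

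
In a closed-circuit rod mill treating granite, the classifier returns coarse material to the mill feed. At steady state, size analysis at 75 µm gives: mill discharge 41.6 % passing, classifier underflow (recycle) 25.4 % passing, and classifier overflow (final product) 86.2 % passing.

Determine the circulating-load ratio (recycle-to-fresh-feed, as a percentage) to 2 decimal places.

Balance %-passing 75 µm (r = R/F):
Fd + Rd = Ru + Fo ⇒ R/F = (o−d)/(d−u)
r = (86.2 − 41.6)/(41.6 − 25.4) = 44.6/16.2 = 2.7531
CL = 100·r = 275.31 %

CL = 275.31 %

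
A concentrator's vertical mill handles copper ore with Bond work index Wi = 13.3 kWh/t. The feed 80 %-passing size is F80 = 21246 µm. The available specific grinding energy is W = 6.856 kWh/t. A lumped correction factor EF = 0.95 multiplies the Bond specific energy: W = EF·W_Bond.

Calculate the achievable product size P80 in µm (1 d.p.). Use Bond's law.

W = 10·Wi·[P80^(−½) − F80^(−½)]
W_Bond = W / EF = 6.856 / 0.95 = 7.2168 kWh/t
P80^(−½) = W_Bond/(10 Wi) + F80^(−½)
  = 7.2168/(10·13.3) + 1/√21246 = 0.054262 + 0.006861 = 0.061123
P80 = (1/0.061123)² = 16.3606² = 267.67 µm

P80 = 267.7 µm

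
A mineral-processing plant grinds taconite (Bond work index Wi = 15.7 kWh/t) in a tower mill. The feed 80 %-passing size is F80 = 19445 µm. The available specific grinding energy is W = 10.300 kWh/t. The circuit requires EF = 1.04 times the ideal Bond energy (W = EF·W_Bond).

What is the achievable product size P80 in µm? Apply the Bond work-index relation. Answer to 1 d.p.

Bond:  W = 10 Wi (1/√P − 1/√F)
W_Bond = W / EF = 10.300 / 1.04 = 9.9038 kWh/t
⇒ 1/√P80 = W_Bond/(10 Wi) + 1/√F80
  = 9.9038/(10·15.7) + 1/√19445 = 0.063082 + 0.007171 = 0.070253
P80 = (1/0.070253)² = 14.2342² = 202.61 µm

P80 = 202.6 µm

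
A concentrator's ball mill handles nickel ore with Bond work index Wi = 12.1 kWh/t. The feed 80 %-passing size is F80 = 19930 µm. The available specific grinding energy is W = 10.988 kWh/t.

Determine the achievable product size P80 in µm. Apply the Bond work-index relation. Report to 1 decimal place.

W = 10 Wi (P80^-0.5 − F80^-0.5)
⇒ 1/√P80 = W/(10·Wi) + 1/√F80
  = 10.9880/(10·12.1) + 1/√19930 = 0.090810 + 0.007083 = 0.097893
P80 = (1/0.097893)² = 10.2152² = 104.35 µm

P80 = 104.4 µm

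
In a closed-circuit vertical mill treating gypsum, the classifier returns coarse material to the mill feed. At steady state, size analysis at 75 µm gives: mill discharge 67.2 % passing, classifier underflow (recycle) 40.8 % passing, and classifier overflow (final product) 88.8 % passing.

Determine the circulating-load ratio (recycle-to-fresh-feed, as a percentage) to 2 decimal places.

Classifier node, passing 75 µm:
d + r·d = r·u + o → r(d−u) = o−d
r = (88.8 − 67.2)/(67.2 − 40.8) = 21.6/26.4 = 0.8182
CL = 100·r = 81.82 %

CL = 81.82 %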